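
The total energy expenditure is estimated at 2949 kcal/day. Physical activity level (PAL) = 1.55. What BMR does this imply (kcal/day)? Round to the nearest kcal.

BMR = TEE ÷ activity factor = 2949 ÷ 1.55 = 1902.5806 kcal/day.

1903 kcal/day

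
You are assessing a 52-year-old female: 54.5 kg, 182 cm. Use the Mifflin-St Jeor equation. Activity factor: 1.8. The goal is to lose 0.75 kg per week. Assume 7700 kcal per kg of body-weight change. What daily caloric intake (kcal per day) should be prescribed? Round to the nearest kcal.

Mifflin-St Jeor (female): BMR = 10(54.5) + 6.25(182) − 5(52) − 161 = 545 + 1137.5 − 260 − 161 = 1261.5 kcal/day.
TEE = 1261.5 × 1.8 = 2270.7 kcal/day.
Required daily deficit = 0.75 × 7700 ÷ 7 = 825 kcal/day.
Target intake = 2270.7 − 825 = 1445.7 kcal/day.

1446 kcal per day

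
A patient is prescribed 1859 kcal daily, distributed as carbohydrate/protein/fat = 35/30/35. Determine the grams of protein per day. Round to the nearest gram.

139 g/day

Protein energy = 30% × 1859 = 557.7 kcal.
At 4 kcal/g: 557.7 ÷ 4 = 139.425 g.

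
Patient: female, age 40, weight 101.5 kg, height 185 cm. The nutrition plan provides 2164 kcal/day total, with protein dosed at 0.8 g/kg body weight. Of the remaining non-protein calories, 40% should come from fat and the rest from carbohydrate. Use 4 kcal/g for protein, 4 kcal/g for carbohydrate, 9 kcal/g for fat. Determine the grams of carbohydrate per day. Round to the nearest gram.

Protein = 0.8 × 101.5 = 81.2 g → 81.2 × 4 = 324.8 kcal.
Non-protein calories = 2164 − 324.8 = 1839.2 kcal.
Fat: 40% × 1839.2 = 735.68 kcal; carbohydrate: 1103.52 kcal.
Carbohydrate: 1103.52 kcal ÷ 4 kcal/g = 275.88 g.

276 g/day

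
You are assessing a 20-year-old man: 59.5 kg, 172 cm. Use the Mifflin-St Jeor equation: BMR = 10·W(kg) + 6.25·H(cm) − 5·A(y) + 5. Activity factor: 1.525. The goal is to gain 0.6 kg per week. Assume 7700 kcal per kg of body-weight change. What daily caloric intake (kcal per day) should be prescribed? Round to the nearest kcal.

Mifflin-St Jeor (male): BMR = 10(59.5) + 6.25(172) − 5(20) + 5 = 595 + 1075 − 100 + 5 = 1575 kcal/day.
TEE = 1575 × 1.525 = 2401.875 kcal/day.
Required daily surplus = 0.6 × 7700 ÷ 7 = 660 kcal/day.
Target intake = 2401.875 + 660 = 3061.875 kcal/day.

3062 kcal per day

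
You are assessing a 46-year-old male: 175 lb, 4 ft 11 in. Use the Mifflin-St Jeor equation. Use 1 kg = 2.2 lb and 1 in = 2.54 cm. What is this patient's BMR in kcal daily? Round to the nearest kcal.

1507 kcal daily

Convert to metric: weight = 175 ÷ 2.2 = 79.5455 kg; height = (4×12 + 11) × 2.54 = 59 × 2.54 = 149.86 cm.
Mifflin-St Jeor (male): BMR = 10(79.5455) + 6.25(149.86) − 5(46) + 5 = 795.4545 + 936.625 − 230 + 5 = 1507.0795 kcal/day.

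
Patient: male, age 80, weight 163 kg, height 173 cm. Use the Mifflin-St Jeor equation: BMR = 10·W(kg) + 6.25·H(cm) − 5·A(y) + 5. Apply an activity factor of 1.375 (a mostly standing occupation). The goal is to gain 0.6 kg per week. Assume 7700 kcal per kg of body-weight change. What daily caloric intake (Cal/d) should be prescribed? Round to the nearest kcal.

3845 Cal/d

Mifflin-St Jeor (male): BMR = 10(163) + 6.25(173) − 5(80) + 5 = 1630 + 1081.25 − 400 + 5 = 2316.25 kcal/day.
TEE = 2316.25 × 1.375 = 3184.8438 kcal/day.
Required daily surplus = 0.6 × 7700 ÷ 7 = 660 kcal/day.
Target intake = 3184.8438 + 660 = 3844.8438 kcal/day.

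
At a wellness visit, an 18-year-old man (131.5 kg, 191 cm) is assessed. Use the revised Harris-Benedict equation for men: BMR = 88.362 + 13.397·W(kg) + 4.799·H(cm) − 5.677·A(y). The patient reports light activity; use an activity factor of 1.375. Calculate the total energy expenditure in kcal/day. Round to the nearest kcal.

3664 kcal/day

Harris-Benedict: BMR = 88.362 + 13.397(131.5) + 4.799(191) − 5.677(18) = 2664.4905 kcal/day.
TEE = BMR × activity factor = 2664.4905 × 1.375 = 3663.6744 kcal/day.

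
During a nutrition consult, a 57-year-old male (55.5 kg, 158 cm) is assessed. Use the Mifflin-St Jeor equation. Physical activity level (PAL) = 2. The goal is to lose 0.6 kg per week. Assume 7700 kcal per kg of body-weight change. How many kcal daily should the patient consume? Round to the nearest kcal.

Mifflin-St Jeor (male): BMR = 10(55.5) + 6.25(158) − 5(57) + 5 = 555 + 987.5 − 285 + 5 = 1262.5 kcal/day.
TEE = 1262.5 × 2 = 2525 kcal/day.
Required daily deficit = 0.6 × 7700 ÷ 7 = 660 kcal/day.
Target intake = 2525 − 660 = 1865 kcal/day.

1865 kcal daily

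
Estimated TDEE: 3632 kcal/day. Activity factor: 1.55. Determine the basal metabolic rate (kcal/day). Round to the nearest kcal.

2343 kcal/day

BMR = TEE ÷ activity factor = 3632 ÷ 1.55 = 2343.2258 kcal/day.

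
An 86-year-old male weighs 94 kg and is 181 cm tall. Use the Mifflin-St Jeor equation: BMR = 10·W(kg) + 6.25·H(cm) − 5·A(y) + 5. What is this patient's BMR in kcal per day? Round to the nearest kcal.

Mifflin-St Jeor (male): BMR = 10(94) + 6.25(181) − 5(86) + 5 = 940 + 1131.25 − 430 + 5 = 1646.25 kcal/day.

1646 kcal per day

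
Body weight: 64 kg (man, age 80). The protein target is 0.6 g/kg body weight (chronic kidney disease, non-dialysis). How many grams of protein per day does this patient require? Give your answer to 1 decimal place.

38.4 g/day

Protein = 0.6 g/kg × 64 kg = 38.4 g/day.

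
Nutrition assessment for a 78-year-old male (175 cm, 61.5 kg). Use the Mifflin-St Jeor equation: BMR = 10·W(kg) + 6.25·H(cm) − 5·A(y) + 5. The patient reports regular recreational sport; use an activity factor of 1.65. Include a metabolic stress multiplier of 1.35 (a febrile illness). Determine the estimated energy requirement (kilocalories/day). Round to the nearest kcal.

Mifflin-St Jeor (male): BMR = 10(61.5) + 6.25(175) − 5(78) + 5 = 615 + 1093.75 − 390 + 5 = 1323.75 kcal/day.
TEE = BMR × activity factor = 1323.75 × 1.65 = 2184.1875 kcal/day.
Apply stress factor: 2184.1875 × 1.35 = 2948.6531 kcal/day.

2949 kilocalories/day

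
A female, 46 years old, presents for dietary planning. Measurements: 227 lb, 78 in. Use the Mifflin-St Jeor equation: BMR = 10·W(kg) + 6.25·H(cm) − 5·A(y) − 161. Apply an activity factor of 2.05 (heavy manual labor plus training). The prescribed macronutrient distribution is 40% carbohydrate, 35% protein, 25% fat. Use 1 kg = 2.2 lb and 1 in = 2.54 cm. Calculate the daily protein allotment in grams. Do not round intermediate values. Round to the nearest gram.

Convert to metric: weight = 227 ÷ 2.2 = 103.1818 kg; height = 78 × 2.54 = 198.12 cm.
Mifflin-St Jeor (female): BMR = 10(103.1818) + 6.25(198.12) − 5(46) − 161 = 1031.8182 + 1238.25 − 230 − 161 = 1879.0682 kcal/day.
TEE = 1879.0682 × 2.05 = 3852.0898 kcal/day.
Protein energy = 35% × 3852.0898 = 1348.2314 kcal.
Protein = 1348.2314 ÷ 4 kcal/g = 337.0579 g.

337 g/day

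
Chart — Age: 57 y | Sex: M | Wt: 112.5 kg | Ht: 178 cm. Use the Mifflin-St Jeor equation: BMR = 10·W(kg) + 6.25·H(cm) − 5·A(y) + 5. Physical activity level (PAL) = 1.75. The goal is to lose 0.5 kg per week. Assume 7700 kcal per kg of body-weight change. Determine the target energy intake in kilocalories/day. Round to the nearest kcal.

2876 kilocalories/day

Mifflin-St Jeor (male): BMR = 10(112.5) + 6.25(178) − 5(57) + 5 = 1125 + 1112.5 − 285 + 5 = 1957.5 kcal/day.
TEE = 1957.5 × 1.75 = 3425.625 kcal/day.
Required daily deficit = 0.5 × 7700 ÷ 7 = 550 kcal/day.
Target intake = 3425.625 − 550 = 2875.625 kcal/day.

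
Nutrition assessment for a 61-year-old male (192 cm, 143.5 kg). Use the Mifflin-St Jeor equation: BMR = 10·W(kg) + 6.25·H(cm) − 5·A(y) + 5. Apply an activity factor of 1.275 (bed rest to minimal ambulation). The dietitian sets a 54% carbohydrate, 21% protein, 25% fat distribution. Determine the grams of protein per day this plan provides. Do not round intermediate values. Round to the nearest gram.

156 g/day

Mifflin-St Jeor (male): BMR = 10(143.5) + 6.25(192) − 5(61) + 5 = 1435 + 1200 − 305 + 5 = 2335 kcal/day.
TEE = 2335 × 1.275 = 2977.125 kcal/day.
Protein energy = 21% × 2977.125 = 625.1963 kcal.
Protein = 625.1963 ÷ 4 kcal/g = 156.2991 g.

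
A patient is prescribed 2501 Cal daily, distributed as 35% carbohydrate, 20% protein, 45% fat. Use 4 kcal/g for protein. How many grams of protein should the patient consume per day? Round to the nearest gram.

125 g/day

Protein energy = 20% × 2501 = 500.2 kcal.
At 4 kcal/g: 500.2 ÷ 4 = 125.05 g.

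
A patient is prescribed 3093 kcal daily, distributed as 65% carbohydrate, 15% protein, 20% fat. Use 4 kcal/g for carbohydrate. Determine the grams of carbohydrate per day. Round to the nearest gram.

503 g/day

Carbohydrate energy = 65% × 3093 = 2010.45 kcal.
At 4 kcal/g: 2010.45 ÷ 4 = 502.6125 g.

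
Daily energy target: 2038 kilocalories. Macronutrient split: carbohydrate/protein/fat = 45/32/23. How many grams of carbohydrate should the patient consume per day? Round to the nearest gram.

Carbohydrate energy = 45% × 2038 = 917.1 kcal.
At 4 kcal/g: 917.1 ÷ 4 = 229.275 g.

229 g/day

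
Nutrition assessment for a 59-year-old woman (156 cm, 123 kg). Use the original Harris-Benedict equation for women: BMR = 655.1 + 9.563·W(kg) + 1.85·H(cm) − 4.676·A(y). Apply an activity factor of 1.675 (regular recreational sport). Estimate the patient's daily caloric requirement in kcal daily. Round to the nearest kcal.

3089 kcal daily

Harris-Benedict: BMR = 655.1 + 9.563(123) + 1.85(156) − 4.676(59) = 1844.065 kcal/day.
TEE = BMR × activity factor = 1844.065 × 1.675 = 3088.8089 kcal/day.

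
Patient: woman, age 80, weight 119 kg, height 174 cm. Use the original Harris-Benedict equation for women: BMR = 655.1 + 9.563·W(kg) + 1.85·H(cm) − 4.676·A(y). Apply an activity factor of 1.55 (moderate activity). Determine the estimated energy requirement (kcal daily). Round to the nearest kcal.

2698 kcal daily

Harris-Benedict: BMR = 655.1 + 9.563(119) + 1.85(174) − 4.676(80) = 1740.917 kcal/day.
TEE = BMR × activity factor = 1740.917 × 1.55 = 2698.4214 kcal/day.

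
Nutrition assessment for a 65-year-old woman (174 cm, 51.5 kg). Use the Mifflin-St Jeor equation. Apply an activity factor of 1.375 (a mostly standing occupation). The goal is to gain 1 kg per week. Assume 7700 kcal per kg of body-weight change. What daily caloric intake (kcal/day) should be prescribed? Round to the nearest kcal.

2635 kcal/day

Mifflin-St Jeor (female): BMR = 10(51.5) + 6.25(174) − 5(65) − 161 = 515 + 1087.5 − 325 − 161 = 1116.5 kcal/day.
TEE = 1116.5 × 1.375 = 1535.1875 kcal/day.
Required daily surplus = 1 × 7700 ÷ 7 = 1100 kcal/day.
Target intake = 1535.1875 + 1100 = 2635.1875 kcal/day.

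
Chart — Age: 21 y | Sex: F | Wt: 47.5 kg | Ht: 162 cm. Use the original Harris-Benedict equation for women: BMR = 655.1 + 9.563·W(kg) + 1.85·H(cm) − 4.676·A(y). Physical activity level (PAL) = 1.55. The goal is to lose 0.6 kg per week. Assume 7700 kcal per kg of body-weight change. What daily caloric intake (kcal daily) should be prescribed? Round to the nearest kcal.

1372 kcal daily

Harris-Benedict: BMR = 655.1 + 9.563(47.5) + 1.85(162) − 4.676(21) = 1310.8465 kcal/day.
TEE = 1310.8465 × 1.55 = 2031.8121 kcal/day.
Required daily deficit = 0.6 × 7700 ÷ 7 = 660 kcal/day.
Target intake = 2031.8121 − 660 = 1371.8121 kcal/day.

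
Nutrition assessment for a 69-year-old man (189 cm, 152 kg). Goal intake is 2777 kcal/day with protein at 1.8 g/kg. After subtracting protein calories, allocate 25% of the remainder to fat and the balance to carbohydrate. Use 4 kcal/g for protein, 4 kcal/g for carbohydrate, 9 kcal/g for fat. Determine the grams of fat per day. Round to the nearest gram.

Protein = 1.8 × 152 = 273.6 g → 273.6 × 4 = 1094.4 kcal.
Non-protein calories = 2777 − 1094.4 = 1682.6 kcal.
Fat: 25% × 1682.6 = 420.65 kcal; carbohydrate: 1261.95 kcal.
Fat: 420.65 kcal ÷ 9 kcal/g = 46.7389 g.

47 g/day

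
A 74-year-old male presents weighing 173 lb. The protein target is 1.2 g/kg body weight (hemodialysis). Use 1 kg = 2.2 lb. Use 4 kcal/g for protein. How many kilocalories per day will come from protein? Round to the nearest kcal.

Weight in kg = 173 ÷ 2.2 = 78.6364 kg.
Protein = 1.2 g/kg × 78.6364 kg = 94.3636 g/day.
Protein energy = 94.3636 g × 4 kcal/g = 377.4545 kcal/day.

377 kcal/day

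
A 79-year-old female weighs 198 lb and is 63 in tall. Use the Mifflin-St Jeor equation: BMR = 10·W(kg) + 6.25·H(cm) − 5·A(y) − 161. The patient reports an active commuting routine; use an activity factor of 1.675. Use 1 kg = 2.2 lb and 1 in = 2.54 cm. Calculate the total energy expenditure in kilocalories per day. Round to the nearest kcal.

Convert to metric: weight = 198 ÷ 2.2 = 90 kg; height = 63 × 2.54 = 160.02 cm.
Mifflin-St Jeor (female): BMR = 10(90) + 6.25(160.02) − 5(79) − 161 = 900 + 1000.125 − 395 − 161 = 1344.125 kcal/day.
TEE = BMR × activity factor = 1344.125 × 1.675 = 2251.4094 kcal/day.

2251 kilocalories per day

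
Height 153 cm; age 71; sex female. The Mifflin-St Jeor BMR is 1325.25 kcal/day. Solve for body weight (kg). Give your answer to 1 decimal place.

1325.25 = 10·W + 6.25(153) − 5(71) − 161
10·W = 1325.25 − 440.25 = 885, so W = 88.5 kg.

88.5 kg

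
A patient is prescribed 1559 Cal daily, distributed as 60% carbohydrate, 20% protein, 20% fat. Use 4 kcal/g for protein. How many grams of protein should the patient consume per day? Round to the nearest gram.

78 g/day

Protein energy = 20% × 1559 = 311.8 kcal.
At 4 kcal/g: 311.8 ÷ 4 = 77.95 g.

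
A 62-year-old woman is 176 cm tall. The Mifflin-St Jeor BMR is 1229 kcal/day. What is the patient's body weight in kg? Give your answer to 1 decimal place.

60.0 kg

1229 = 10·W + 6.25(176) − 5(62) − 161
10·W = 1229 − 629 = 600, so W = 60 kg.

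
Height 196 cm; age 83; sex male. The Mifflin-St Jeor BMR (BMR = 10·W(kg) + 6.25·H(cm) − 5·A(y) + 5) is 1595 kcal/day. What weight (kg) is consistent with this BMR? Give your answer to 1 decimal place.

78.0 kg

1595 = 10·W + 6.25(196) − 5(83) + 5
10·W = 1595 − 815 = 780, so W = 78 kg.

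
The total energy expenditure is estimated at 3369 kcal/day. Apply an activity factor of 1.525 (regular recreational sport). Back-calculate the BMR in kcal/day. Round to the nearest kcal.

2209 kcal/day

BMR = TEE ÷ activity factor = 3369 ÷ 1.525 = 2209.1803 kcal/day.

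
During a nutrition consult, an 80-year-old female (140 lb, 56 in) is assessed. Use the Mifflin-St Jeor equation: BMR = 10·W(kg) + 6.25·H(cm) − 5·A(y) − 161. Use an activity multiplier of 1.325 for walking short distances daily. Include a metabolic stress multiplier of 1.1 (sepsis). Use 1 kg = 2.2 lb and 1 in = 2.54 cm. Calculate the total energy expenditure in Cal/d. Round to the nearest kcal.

Convert to metric: weight = 140 ÷ 2.2 = 63.6364 kg; height = 56 × 2.54 = 142.24 cm.
Mifflin-St Jeor (female): BMR = 10(63.6364) + 6.25(142.24) − 5(80) − 161 = 636.3636 + 889 − 400 − 161 = 964.3636 kcal/day.
TEE = BMR × activity factor = 964.3636 × 1.325 = 1277.7818 kcal/day.
Apply stress factor: 1277.7818 × 1.1 = 1405.56 kcal/day.

1406 Cal/d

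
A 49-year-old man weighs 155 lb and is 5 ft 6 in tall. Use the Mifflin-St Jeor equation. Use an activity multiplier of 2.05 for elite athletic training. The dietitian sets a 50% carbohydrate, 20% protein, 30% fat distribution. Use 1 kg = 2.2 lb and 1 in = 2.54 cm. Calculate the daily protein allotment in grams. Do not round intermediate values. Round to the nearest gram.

155 g/day

Convert to metric: weight = 155 ÷ 2.2 = 70.4545 kg; height = (5×12 + 6) × 2.54 = 66 × 2.54 = 167.64 cm.
Mifflin-St Jeor (male): BMR = 10(70.4545) + 6.25(167.64) − 5(49) + 5 = 704.5455 + 1047.75 − 245 + 5 = 1512.2955 kcal/day.
TEE = 1512.2955 × 2.05 = 3100.2057 kcal/day.
Protein energy = 20% × 3100.2057 = 620.0411 kcal.
Protein = 620.0411 ÷ 4 kcal/g = 155.0103 g.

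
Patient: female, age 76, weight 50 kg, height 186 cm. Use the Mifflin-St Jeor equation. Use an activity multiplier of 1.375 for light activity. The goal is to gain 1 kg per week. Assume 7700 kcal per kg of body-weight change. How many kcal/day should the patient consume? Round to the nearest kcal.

2642 kcal/day

Mifflin-St Jeor (female): BMR = 10(50) + 6.25(186) − 5(76) − 161 = 500 + 1162.5 − 380 − 161 = 1121.5 kcal/day.
TEE = 1121.5 × 1.375 = 1542.0625 kcal/day.
Required daily surplus = 1 × 7700 ÷ 7 = 1100 kcal/day.
Target intake = 1542.0625 + 1100 = 2642.0625 kcal/day.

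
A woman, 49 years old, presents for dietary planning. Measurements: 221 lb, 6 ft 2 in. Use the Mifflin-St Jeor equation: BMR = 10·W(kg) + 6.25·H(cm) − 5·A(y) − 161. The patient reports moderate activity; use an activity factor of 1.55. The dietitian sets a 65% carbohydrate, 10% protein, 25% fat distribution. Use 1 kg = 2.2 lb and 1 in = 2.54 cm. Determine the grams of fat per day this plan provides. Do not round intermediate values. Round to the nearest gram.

76 g/day

Convert to metric: weight = 221 ÷ 2.2 = 100.4545 kg; height = (6×12 + 2) × 2.54 = 74 × 2.54 = 187.96 cm.
Mifflin-St Jeor (female): BMR = 10(100.4545) + 6.25(187.96) − 5(49) − 161 = 1004.5455 + 1174.75 − 245 − 161 = 1773.2955 kcal/day.
TEE = 1773.2955 × 1.55 = 2748.608 kcal/day.
Fat energy = 25% × 2748.608 = 687.152 kcal.
Fat = 687.152 ÷ 9 kcal/g = 76.3502 g.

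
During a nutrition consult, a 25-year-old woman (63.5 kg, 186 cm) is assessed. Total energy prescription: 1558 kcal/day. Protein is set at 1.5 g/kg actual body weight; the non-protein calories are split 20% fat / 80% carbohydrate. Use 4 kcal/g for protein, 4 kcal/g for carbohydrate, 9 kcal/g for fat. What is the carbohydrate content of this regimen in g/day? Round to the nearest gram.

235 g/day

Protein = 1.5 × 63.5 = 95.25 g → 95.25 × 4 = 381 kcal.
Non-protein calories = 1558 − 381 = 1177 kcal.
Fat: 20% × 1177 = 235.4 kcal; carbohydrate: 941.6 kcal.
Carbohydrate: 941.6 kcal ÷ 4 kcal/g = 235.4 g.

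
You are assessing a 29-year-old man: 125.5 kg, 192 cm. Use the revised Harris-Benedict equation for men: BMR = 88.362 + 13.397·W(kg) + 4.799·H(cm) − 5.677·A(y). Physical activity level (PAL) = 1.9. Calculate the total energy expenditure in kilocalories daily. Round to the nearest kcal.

Harris-Benedict: BMR = 88.362 + 13.397(125.5) + 4.799(192) − 5.677(29) = 2526.4605 kcal/day.
TEE = BMR × activity factor = 2526.4605 × 1.9 = 4800.275 kcal/day.

4800 kilocalories daily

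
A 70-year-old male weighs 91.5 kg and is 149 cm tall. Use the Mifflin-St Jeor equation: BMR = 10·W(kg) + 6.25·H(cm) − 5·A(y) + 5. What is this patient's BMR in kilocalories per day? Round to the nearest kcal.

Mifflin-St Jeor (male): BMR = 10(91.5) + 6.25(149) − 5(70) + 5 = 915 + 931.25 − 350 + 5 = 1501.25 kcal/day.

1501 kilocalories per day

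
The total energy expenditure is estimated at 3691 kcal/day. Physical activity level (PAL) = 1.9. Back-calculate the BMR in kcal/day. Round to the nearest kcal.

1943 kcal/day

BMR = TEE ÷ activity factor = 3691 ÷ 1.9 = 1942.6316 kcal/day.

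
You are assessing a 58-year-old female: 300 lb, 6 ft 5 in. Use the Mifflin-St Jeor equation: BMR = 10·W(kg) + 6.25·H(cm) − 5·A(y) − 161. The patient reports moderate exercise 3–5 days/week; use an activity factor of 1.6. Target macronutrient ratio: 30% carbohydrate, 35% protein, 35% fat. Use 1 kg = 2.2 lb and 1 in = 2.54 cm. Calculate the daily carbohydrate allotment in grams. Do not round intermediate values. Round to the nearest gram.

256 g/day

Convert to metric: weight = 300 ÷ 2.2 = 136.3636 kg; height = (6×12 + 5) × 2.54 = 77 × 2.54 = 195.58 cm.
Mifflin-St Jeor (female): BMR = 10(136.3636) + 6.25(195.58) − 5(58) − 161 = 1363.6364 + 1222.375 − 290 − 161 = 2135.0114 kcal/day.
TEE = 2135.0114 × 1.6 = 3416.0182 kcal/day.
Carbohydrate energy = 30% × 3416.0182 = 1024.8055 kcal.
Carbohydrate = 1024.8055 ÷ 4 kcal/g = 256.2014 g.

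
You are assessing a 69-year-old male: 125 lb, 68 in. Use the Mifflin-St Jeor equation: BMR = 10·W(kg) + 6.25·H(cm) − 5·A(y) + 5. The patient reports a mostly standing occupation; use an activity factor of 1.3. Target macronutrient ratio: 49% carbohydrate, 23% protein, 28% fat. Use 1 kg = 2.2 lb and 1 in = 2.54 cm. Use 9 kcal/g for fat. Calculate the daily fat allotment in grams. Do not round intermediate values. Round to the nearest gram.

53 g/day

Convert to metric: weight = 125 ÷ 2.2 = 56.8182 kg; height = 68 × 2.54 = 172.72 cm.
Mifflin-St Jeor (male): BMR = 10(56.8182) + 6.25(172.72) − 5(69) + 5 = 568.1818 + 1079.5 − 345 + 5 = 1307.6818 kcal/day.
TEE = 1307.6818 × 1.3 = 1699.9864 kcal/day.
Fat energy = 28% × 1699.9864 = 475.9962 kcal.
Fat = 475.9962 ÷ 9 kcal/g = 52.8885 g.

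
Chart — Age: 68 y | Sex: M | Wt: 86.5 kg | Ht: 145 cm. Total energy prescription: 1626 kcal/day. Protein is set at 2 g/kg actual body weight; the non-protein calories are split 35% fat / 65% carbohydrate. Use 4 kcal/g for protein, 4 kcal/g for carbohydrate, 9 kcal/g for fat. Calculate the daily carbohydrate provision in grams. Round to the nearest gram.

Protein = 2 × 86.5 = 173 g → 173 × 4 = 692 kcal.
Non-protein calories = 1626 − 692 = 934 kcal.
Fat: 35% × 934 = 326.9 kcal; carbohydrate: 607.1 kcal.
Carbohydrate: 607.1 kcal ÷ 4 kcal/g = 151.775 g.

152 g/day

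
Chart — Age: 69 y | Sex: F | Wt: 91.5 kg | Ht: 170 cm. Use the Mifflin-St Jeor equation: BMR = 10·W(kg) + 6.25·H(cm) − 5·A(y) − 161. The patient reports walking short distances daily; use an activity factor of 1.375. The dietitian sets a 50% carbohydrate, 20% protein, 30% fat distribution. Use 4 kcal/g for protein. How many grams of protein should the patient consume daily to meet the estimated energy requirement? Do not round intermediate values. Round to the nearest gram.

101 g/day

Mifflin-St Jeor (female): BMR = 10(91.5) + 6.25(170) − 5(69) − 161 = 915 + 1062.5 − 345 − 161 = 1471.5 kcal/day.
TEE = 1471.5 × 1.375 = 2023.3125 kcal/day.
Protein energy = 20% × 2023.3125 = 404.6625 kcal.
Protein = 404.6625 ÷ 4 kcal/g = 101.1656 g.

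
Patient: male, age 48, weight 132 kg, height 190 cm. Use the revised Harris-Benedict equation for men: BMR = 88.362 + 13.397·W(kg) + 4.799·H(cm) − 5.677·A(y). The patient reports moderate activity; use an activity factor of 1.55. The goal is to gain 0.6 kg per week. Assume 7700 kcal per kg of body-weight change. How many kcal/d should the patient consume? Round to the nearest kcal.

4529 kcal/d

Harris-Benedict: BMR = 88.362 + 13.397(132) + 4.799(190) − 5.677(48) = 2496.08 kcal/day.
TEE = 2496.08 × 1.55 = 3868.924 kcal/day.
Required daily surplus = 0.6 × 7700 ÷ 7 = 660 kcal/day.
Target intake = 3868.924 + 660 = 4528.924 kcal/day.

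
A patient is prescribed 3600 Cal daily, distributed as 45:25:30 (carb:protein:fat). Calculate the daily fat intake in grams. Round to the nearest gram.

120 g/day

Fat energy = 30% × 3600 = 1080 kcal.
At 9 kcal/g: 1080 ÷ 9 = 120 g.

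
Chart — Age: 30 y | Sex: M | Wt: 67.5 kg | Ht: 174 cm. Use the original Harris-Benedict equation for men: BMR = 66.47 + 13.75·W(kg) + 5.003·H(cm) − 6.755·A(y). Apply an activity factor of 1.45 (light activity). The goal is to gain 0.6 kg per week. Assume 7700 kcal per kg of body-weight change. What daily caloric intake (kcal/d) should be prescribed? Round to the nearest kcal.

3071 kcal/d

Harris-Benedict: BMR = 66.47 + 13.75(67.5) + 5.003(174) − 6.755(30) = 1662.467 kcal/day.
TEE = 1662.467 × 1.45 = 2410.5772 kcal/day.
Required daily surplus = 0.6 × 7700 ÷ 7 = 660 kcal/day.
Target intake = 2410.5772 + 660 = 3070.5772 kcal/day.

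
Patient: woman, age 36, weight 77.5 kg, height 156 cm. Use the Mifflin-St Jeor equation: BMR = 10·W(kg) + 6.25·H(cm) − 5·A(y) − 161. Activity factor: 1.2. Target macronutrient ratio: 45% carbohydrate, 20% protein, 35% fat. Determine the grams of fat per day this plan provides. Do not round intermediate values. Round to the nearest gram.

66 g/day

Mifflin-St Jeor (female): BMR = 10(77.5) + 6.25(156) − 5(36) − 161 = 775 + 975 − 180 − 161 = 1409 kcal/day.
TEE = 1409 × 1.2 = 1690.8 kcal/day.
Fat energy = 35% × 1690.8 = 591.78 kcal.
Fat = 591.78 ÷ 9 kcal/g = 65.7533 g.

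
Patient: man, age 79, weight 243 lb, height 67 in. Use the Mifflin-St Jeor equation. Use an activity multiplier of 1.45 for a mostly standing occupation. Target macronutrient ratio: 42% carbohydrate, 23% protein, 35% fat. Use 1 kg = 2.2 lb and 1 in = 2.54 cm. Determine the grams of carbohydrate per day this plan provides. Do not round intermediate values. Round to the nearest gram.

271 g/day

Convert to metric: weight = 243 ÷ 2.2 = 110.4545 kg; height = 67 × 2.54 = 170.18 cm.
Mifflin-St Jeor (male): BMR = 10(110.4545) + 6.25(170.18) − 5(79) + 5 = 1104.5455 + 1063.625 − 395 + 5 = 1778.1705 kcal/day.
TEE = 1778.1705 × 1.45 = 2578.3472 kcal/day.
Carbohydrate energy = 42% × 2578.3472 = 1082.9058 kcal.
Carbohydrate = 1082.9058 ÷ 4 kcal/g = 270.7265 g.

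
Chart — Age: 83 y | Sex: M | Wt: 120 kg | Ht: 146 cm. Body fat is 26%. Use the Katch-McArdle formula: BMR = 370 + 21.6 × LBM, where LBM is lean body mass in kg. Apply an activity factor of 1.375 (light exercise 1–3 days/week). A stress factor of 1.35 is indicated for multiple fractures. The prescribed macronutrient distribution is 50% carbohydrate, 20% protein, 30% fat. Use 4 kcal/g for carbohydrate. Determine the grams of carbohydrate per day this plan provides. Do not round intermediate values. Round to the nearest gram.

531 g/day

LBM = 120 × (1 − 0.26) = 88.8 kg. Katch-McArdle: BMR = 370 + 21.6 × 88.8 = 2288.08 kcal/day.
TEE = 2288.08 × 1.375 = 3146.11 kcal/day.
With stress factor 1.35: 3146.11 × 1.35 = 4247.2485 kcal/day.
Carbohydrate energy = 50% × 4247.2485 = 2123.6243 kcal.
Carbohydrate = 2123.6243 ÷ 4 kcal/g = 530.9061 g.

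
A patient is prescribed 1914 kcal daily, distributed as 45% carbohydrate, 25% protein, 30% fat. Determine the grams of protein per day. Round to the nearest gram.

120 g/day

Protein energy = 25% × 1914 = 478.5 kcal.
At 4 kcal/g: 478.5 ÷ 4 = 119.625 g.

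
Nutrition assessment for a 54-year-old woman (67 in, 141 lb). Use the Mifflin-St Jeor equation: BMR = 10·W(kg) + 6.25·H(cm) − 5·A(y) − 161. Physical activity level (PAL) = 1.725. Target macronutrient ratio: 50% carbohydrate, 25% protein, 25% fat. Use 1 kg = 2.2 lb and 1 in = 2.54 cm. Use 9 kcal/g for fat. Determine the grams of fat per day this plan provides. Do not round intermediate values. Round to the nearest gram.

61 g/day

Convert to metric: weight = 141 ÷ 2.2 = 64.0909 kg; height = 67 × 2.54 = 170.18 cm.
Mifflin-St Jeor (female): BMR = 10(64.0909) + 6.25(170.18) − 5(54) − 161 = 640.9091 + 1063.625 − 270 − 161 = 1273.5341 kcal/day.
TEE = 1273.5341 × 1.725 = 2196.8463 kcal/day.
Fat energy = 25% × 2196.8463 = 549.2116 kcal.
Fat = 549.2116 ÷ 9 kcal/g = 61.0235 g.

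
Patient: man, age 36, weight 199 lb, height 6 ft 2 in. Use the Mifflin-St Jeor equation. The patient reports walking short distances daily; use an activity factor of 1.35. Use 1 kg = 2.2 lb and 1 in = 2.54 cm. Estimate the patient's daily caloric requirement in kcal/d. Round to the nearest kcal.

2571 kcal/d

Convert to metric: weight = 199 ÷ 2.2 = 90.4545 kg; height = (6×12 + 2) × 2.54 = 74 × 2.54 = 187.96 cm.
Mifflin-St Jeor (male): BMR = 10(90.4545) + 6.25(187.96) − 5(36) + 5 = 904.5455 + 1174.75 − 180 + 5 = 1904.2955 kcal/day.
TEE = BMR × activity factor = 1904.2955 × 1.35 = 2570.7989 kcal/day.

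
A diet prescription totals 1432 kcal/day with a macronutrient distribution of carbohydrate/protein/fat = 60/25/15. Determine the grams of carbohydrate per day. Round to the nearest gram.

215 g/day

Carbohydrate energy = 60% × 1432 = 859.2 kcal.
At 4 kcal/g: 859.2 ÷ 4 = 214.8 g.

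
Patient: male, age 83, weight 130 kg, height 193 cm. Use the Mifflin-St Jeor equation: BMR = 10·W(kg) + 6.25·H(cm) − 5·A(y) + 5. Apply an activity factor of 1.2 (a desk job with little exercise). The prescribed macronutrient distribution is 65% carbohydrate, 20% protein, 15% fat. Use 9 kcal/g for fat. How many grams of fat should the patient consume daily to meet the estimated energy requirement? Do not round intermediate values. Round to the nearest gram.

42 g/day

Mifflin-St Jeor (male): BMR = 10(130) + 6.25(193) − 5(83) + 5 = 1300 + 1206.25 − 415 + 5 = 2096.25 kcal/day.
TEE = 2096.25 × 1.2 = 2515.5 kcal/day.
Fat energy = 15% × 2515.5 = 377.325 kcal.
Fat = 377.325 ÷ 9 kcal/g = 41.925 g.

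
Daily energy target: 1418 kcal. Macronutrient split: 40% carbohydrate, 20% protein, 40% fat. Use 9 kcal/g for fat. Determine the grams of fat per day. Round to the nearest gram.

Fat energy = 40% × 1418 = 567.2 kcal.
At 9 kcal/g: 567.2 ÷ 9 = 63.0222 g.

63 g/day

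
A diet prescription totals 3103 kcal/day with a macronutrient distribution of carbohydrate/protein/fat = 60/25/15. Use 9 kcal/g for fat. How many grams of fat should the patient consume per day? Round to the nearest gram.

Fat energy = 15% × 3103 = 465.45 kcal.
At 9 kcal/g: 465.45 ÷ 9 = 51.7167 g.

52 g/day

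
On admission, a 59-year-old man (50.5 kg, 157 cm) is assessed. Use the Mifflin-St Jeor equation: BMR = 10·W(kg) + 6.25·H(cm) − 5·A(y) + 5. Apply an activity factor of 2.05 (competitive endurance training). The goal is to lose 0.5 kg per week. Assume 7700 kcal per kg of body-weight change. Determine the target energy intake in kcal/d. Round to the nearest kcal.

1902 kcal/d

Mifflin-St Jeor (male): BMR = 10(50.5) + 6.25(157) − 5(59) + 5 = 505 + 981.25 − 295 + 5 = 1196.25 kcal/day.
TEE = 1196.25 × 2.05 = 2452.3125 kcal/day.
Required daily deficit = 0.5 × 7700 ÷ 7 = 550 kcal/day.
Target intake = 2452.3125 − 550 = 1902.3125 kcal/day.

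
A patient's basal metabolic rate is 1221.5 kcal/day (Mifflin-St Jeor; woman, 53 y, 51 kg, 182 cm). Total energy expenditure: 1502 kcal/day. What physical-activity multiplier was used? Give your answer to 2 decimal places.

Activity factor = TEE ÷ BMR = 1502 ÷ 1221.5 = 1.23.

1.23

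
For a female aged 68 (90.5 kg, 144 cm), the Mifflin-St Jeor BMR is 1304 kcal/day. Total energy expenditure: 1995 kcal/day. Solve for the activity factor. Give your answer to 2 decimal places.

Activity factor = TEE ÷ BMR = 1995 ÷ 1304 = 1.53.

1.53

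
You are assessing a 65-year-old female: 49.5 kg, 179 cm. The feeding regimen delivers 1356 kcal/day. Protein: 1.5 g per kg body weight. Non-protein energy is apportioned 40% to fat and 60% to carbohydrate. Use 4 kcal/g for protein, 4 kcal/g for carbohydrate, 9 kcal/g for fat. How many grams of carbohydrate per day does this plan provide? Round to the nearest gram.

Protein = 1.5 × 49.5 = 74.25 g → 74.25 × 4 = 297 kcal.
Non-protein calories = 1356 − 297 = 1059 kcal.
Fat: 40% × 1059 = 423.6 kcal; carbohydrate: 635.4 kcal.
Carbohydrate: 635.4 kcal ÷ 4 kcal/g = 158.85 g.

159 g/day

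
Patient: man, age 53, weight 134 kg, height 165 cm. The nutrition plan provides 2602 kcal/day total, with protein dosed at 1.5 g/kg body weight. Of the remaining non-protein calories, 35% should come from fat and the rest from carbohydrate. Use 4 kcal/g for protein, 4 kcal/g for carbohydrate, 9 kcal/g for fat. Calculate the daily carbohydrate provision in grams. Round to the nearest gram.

Protein = 1.5 × 134 = 201 g → 201 × 4 = 804 kcal.
Non-protein calories = 2602 − 804 = 1798 kcal.
Fat: 35% × 1798 = 629.3 kcal; carbohydrate: 1168.7 kcal.
Carbohydrate: 1168.7 kcal ÷ 4 kcal/g = 292.175 g.

292 g/day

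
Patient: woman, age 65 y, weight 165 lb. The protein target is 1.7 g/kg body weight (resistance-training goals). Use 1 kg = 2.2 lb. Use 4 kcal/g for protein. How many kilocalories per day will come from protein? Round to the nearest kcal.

510 kcal/day

Weight in kg = 165 ÷ 2.2 = 75 kg.
Protein = 1.7 g/kg × 75 kg = 127.5 g/day.
Protein energy = 127.5 g × 4 kcal/g = 510 kcal/day.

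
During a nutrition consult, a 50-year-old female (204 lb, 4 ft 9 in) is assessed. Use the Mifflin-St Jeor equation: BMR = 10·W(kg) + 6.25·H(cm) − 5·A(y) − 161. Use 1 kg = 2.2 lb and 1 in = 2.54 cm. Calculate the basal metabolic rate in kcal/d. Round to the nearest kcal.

1421 kcal/d

Convert to metric: weight = 204 ÷ 2.2 = 92.7273 kg; height = (4×12 + 9) × 2.54 = 57 × 2.54 = 144.78 cm.
Mifflin-St Jeor (female): BMR = 10(92.7273) + 6.25(144.78) − 5(50) − 161 = 927.2727 + 904.875 − 250 − 161 = 1421.1477 kcal/day.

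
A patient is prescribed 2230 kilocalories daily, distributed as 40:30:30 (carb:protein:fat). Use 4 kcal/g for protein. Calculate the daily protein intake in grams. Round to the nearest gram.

Protein energy = 30% × 2230 = 669 kcal.
At 4 kcal/g: 669 ÷ 4 = 167.25 g.

167 g/day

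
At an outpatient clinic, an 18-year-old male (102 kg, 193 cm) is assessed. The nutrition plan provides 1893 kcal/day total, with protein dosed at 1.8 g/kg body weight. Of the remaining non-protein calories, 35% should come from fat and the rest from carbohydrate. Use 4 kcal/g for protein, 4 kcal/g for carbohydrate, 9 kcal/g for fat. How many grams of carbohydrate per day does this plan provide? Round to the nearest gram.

188 g/day

Protein = 1.8 × 102 = 183.6 g → 183.6 × 4 = 734.4 kcal.
Non-protein calories = 1893 − 734.4 = 1158.6 kcal.
Fat: 35% × 1158.6 = 405.51 kcal; carbohydrate: 753.09 kcal.
Carbohydrate: 753.09 kcal ÷ 4 kcal/g = 188.2725 g.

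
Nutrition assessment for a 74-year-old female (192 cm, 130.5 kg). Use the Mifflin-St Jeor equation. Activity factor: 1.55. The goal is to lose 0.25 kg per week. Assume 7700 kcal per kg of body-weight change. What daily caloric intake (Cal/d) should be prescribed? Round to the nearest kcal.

2785 Cal/d

Mifflin-St Jeor (female): BMR = 10(130.5) + 6.25(192) − 5(74) − 161 = 1305 + 1200 − 370 − 161 = 1974 kcal/day.
TEE = 1974 × 1.55 = 3059.7 kcal/day.
Required daily deficit = 0.25 × 7700 ÷ 7 = 275 kcal/day.
Target intake = 3059.7 − 275 = 2784.7 kcal/day.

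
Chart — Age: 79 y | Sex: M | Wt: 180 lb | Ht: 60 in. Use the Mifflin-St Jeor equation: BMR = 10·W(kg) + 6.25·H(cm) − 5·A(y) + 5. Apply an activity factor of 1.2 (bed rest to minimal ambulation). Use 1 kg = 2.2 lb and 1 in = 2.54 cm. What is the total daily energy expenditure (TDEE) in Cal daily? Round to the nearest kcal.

Convert to metric: weight = 180 ÷ 2.2 = 81.8182 kg; height = 60 × 2.54 = 152.4 cm.
Mifflin-St Jeor (male): BMR = 10(81.8182) + 6.25(152.4) − 5(79) + 5 = 818.1818 + 952.5 − 395 + 5 = 1380.6818 kcal/day.
TEE = BMR × activity factor = 1380.6818 × 1.2 = 1656.8182 kcal/day.

1657 Cal daily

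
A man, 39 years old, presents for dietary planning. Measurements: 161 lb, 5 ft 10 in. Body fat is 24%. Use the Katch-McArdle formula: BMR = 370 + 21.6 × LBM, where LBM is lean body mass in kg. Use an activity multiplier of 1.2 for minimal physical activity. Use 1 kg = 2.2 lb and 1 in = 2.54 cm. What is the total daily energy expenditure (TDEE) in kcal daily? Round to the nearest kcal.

1886 kcal daily

Convert to metric: weight = 161 ÷ 2.2 = 73.1818 kg; height = (5×12 + 10) × 2.54 = 70 × 2.54 = 177.8 cm.
LBM = 73.1818 × (1 − 0.24) = 55.6182 kg. Katch-McArdle: BMR = 370 + 21.6 × 55.6182 = 1571.3527 kcal/day.
TEE = BMR × activity factor = 1571.3527 × 1.2 = 1885.6233 kcal/day.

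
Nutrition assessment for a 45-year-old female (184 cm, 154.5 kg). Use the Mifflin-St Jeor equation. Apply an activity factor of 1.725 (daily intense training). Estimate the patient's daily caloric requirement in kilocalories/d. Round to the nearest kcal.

Mifflin-St Jeor (female): BMR = 10(154.5) + 6.25(184) − 5(45) − 161 = 1545 + 1150 − 225 − 161 = 2309 kcal/day.
TEE = BMR × activity factor = 2309 × 1.725 = 3983.025 kcal/day.

3983 kilocalories/d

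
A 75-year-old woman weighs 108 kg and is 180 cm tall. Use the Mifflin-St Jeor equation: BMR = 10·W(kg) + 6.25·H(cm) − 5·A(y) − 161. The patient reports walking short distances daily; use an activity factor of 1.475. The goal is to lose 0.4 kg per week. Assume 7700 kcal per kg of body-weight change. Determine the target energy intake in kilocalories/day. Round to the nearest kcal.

Mifflin-St Jeor (female): BMR = 10(108) + 6.25(180) − 5(75) − 161 = 1080 + 1125 − 375 − 161 = 1669 kcal/day.
TEE = 1669 × 1.475 = 2461.775 kcal/day.
Required daily deficit = 0.4 × 7700 ÷ 7 = 440 kcal/day.
Target intake = 2461.775 − 440 = 2021.775 kcal/day.

2022 kilocalories/day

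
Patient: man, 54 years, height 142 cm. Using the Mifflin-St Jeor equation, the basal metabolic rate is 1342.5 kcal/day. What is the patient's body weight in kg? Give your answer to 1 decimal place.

72.0 kg

1342.5 = 10·W + 6.25(142) − 5(54) + 5
10·W = 1342.5 − 622.5 = 720, so W = 72 kg.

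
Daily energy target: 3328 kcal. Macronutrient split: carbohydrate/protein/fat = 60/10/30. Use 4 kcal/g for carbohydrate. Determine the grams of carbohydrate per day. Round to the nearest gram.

499 g/day

Carbohydrate energy = 60% × 3328 = 1996.8 kcal.
At 4 kcal/g: 1996.8 ÷ 4 = 499.2 g.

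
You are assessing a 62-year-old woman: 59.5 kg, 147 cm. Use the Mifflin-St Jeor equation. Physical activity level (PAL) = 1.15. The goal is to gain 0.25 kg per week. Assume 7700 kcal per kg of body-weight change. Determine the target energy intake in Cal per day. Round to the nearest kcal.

Mifflin-St Jeor (female): BMR = 10(59.5) + 6.25(147) − 5(62) − 161 = 595 + 918.75 − 310 − 161 = 1042.75 kcal/day.
TEE = 1042.75 × 1.15 = 1199.1625 kcal/day.
Required daily surplus = 0.25 × 7700 ÷ 7 = 275 kcal/day.
Target intake = 1199.1625 + 275 = 1474.1625 kcal/day.

1474 Cal per day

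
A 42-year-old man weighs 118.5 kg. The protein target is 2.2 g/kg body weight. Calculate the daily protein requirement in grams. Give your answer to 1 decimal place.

Protein = 2.2 g/kg × 118.5 kg = 260.7 g/day.

260.7 g/day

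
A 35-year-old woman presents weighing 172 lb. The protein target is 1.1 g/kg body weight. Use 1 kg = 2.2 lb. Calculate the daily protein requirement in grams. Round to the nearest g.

86 g/day

Weight in kg = 172 ÷ 2.2 = 78.1818 kg.
Protein = 1.1 g/kg × 78.1818 kg = 86 g/day.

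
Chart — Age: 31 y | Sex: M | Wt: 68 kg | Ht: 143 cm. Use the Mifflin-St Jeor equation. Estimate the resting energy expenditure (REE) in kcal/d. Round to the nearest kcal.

Mifflin-St Jeor (male): BMR = 10(68) + 6.25(143) − 5(31) + 5 = 680 + 893.75 − 155 + 5 = 1423.75 kcal/day.

1424 kcal/d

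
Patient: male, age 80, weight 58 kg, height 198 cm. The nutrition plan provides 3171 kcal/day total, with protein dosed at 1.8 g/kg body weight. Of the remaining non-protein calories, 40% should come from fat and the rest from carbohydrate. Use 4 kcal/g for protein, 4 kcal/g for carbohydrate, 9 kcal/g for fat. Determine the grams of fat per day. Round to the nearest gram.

122 g/day

Protein = 1.8 × 58 = 104.4 g → 104.4 × 4 = 417.6 kcal.
Non-protein calories = 3171 − 417.6 = 2753.4 kcal.
Fat: 40% × 2753.4 = 1101.36 kcal; carbohydrate: 1652.04 kcal.
Fat: 1101.36 kcal ÷ 9 kcal/g = 122.3733 g.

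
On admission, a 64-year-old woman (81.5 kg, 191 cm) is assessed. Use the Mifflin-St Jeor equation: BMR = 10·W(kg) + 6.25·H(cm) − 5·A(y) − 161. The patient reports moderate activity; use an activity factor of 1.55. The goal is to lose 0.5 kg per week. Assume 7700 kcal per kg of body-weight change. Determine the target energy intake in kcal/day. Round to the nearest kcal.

1818 kcal/day

Mifflin-St Jeor (female): BMR = 10(81.5) + 6.25(191) − 5(64) − 161 = 815 + 1193.75 − 320 − 161 = 1527.75 kcal/day.
TEE = 1527.75 × 1.55 = 2368.0125 kcal/day.
Required daily deficit = 0.5 × 7700 ÷ 7 = 550 kcal/day.
Target intake = 2368.0125 − 550 = 1818.0125 kcal/day.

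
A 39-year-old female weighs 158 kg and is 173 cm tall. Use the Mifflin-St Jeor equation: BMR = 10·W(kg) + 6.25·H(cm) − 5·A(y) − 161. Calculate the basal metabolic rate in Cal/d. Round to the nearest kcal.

2305 Cal/d

Mifflin-St Jeor (female): BMR = 10(158) + 6.25(173) − 5(39) − 161 = 1580 + 1081.25 − 195 − 161 = 2305.25 kcal/day.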